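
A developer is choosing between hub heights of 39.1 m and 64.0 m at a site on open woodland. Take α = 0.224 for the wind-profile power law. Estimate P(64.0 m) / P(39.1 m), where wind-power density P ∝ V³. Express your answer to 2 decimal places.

Speed ratio: V_B/V_A = (z_B/z_A)^α = (64.0/39.1)^0.224 = (1.6368)^0.224 = 1.11670
Power-density ratio: P_B/P_A = (V_B/V_A)³ = (1.11670)³ = 1.39255

1.39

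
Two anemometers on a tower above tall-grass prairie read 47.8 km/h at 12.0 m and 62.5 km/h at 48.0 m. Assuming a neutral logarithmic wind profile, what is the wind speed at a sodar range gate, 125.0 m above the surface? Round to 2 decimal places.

Log law: V ∝ ln(z/z₀). From the pair, with r = V₁/V₂ = 0.76480,
ln z₀ = (ln z₁ − r·ln z₂)/(1 − r) = (2.4849 − 0.76480×3.8712)/0.23520 = -2.0229 → z₀ = 0.1323 m
V₃ = V₁ · ln(z₃/z₀)/ln(z₁/z₀) = 47.8 × 6.8512/4.5078 = 72.6490 km/h

72.65 km/h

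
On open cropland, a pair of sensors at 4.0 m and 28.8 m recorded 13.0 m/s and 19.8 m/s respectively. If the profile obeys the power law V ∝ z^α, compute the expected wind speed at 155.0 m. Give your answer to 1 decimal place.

First find α: α = ln(V₂/V₁)/ln(z₂/z₁) = ln(19.8/13.0)/ln(28.8/4.0) = 0.42073/1.97408 = 0.2131
Extrapolate from 28.8 m to 155.0 m: V₃ = 19.8 × (155.0/28.8)^0.2131 = 19.8 × 1.4315 = 28.3432 m/s

28.3 m/s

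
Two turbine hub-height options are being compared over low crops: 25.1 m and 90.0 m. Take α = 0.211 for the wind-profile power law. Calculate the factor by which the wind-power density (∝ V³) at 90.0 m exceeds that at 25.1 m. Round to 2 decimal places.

2.24

Speed ratio: V_B/V_A = (z_B/z_A)^α = (90.0/25.1)^0.211 = (3.5857)^0.211 = 1.30922
Power-density ratio: P_B/P_A = (V_B/V_A)³ = (1.30922)³ = 2.24410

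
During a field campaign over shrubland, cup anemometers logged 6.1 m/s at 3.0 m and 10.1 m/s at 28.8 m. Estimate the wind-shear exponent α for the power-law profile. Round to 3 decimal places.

Power law: V₂/V₁ = (z₂/z₁)^α ⇒ α = ln(V₂/V₁) / ln(z₂/z₁)
α = ln(10.1/6.1) / ln(28.8/3.0) = ln(1.6557) / ln(9.6000)
  = 0.50425 / 2.26176 = 0.22294

α ≈ 0.223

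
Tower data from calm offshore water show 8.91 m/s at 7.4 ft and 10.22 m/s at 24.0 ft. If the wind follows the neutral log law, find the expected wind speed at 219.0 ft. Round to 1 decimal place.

12.7 m/s

Log law: V ∝ ln(z/z₀). From the pair, with r = V₁/V₂ = 0.87182,
ln z₀ = (ln z₁ − r·ln z₂)/(1 − r) = (2.0015 − 0.87182×3.1781)/0.12818 = -6.0010 → z₀ = 0.002476 ft
V₃ = V₁ · ln(z₃/z₀)/ln(z₁/z₀) = 8.91 × 11.3901/8.0025 = 12.6818 m/s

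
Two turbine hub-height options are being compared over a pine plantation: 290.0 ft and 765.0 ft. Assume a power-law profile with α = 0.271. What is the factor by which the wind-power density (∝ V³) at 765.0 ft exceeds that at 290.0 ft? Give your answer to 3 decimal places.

2.200

Speed ratio: V_B/V_A = (z_B/z_A)^α = (765.0/290.0)^0.271 = (2.6379)^0.271 = 1.30066
Power-density ratio: P_B/P_A = (V_B/V_A)³ = (1.30066)³ = 2.20033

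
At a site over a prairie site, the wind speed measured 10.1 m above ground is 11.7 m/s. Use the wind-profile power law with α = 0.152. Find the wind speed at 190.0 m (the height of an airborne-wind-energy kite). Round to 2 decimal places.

18.28 m/s

Power-law profile: V₂ = V₁ · (z₂/z₁)^α
V₂ = 11.7 × (190.0/10.1)^0.152 = 11.7 × (18.8119)^0.152
    = 11.7 × 1.5621 = 18.2768 m/s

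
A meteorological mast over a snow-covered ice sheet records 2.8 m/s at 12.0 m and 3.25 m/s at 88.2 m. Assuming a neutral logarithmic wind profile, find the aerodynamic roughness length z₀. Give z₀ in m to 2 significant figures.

z₀ ≈ 0.000049 m

Log law: V(z) ∝ ln(z/z₀). With r = V₁/V₂ = 2.8/3.25 = 0.86154,
r · ln(z₂/z₀) = ln(z₁/z₀) ⇒ ln z₀ = (ln z₁ − r·ln z₂)/(1 − r)
ln z₀ = (2.48491 − 0.86154×4.47961) / 0.13846 = -9.9266
z₀ = exp(-9.9266) = 0.00004886 m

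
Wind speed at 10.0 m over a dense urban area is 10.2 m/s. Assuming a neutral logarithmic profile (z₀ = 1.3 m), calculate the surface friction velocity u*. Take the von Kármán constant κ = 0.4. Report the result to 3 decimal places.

u* ≈ 2.000 m/s

Log law: V(z) = (u*/κ) · ln(z/z₀) ⇒ u* = κ · V / ln(z/z₀)
u* = 0.4 × 10.2 / ln(10.0/1.3) = 0.4 × 10.2 / 2.0402
   = 4.0800 / 2.0402 = 1.9998 m/s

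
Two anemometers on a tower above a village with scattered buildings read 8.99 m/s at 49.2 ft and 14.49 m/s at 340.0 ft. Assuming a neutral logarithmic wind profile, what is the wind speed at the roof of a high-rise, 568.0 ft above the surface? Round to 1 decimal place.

Log law: V ∝ ln(z/z₀). From the pair, with r = V₁/V₂ = 0.62043,
ln z₀ = (ln z₁ − r·ln z₂)/(1 − r) = (3.8959 − 0.62043×5.8289)/0.37957 = 0.7362 → z₀ = 2.088 ft
V₃ = V₁ · ln(z₃/z₀)/ln(z₁/z₀) = 8.99 × 5.6059/3.1597 = 15.9501 m/s

16.0 m/s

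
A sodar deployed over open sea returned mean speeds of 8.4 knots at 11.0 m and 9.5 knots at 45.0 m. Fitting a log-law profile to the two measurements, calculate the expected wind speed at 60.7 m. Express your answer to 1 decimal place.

Log law: V ∝ ln(z/z₀). From the pair, with r = V₁/V₂ = 0.88421,
ln z₀ = (ln z₁ − r·ln z₂)/(1 − r) = (2.3979 − 0.88421×3.8067)/0.11579 = -8.3600 → z₀ = 0.0002341 m
V₃ = V₁ · ln(z₃/z₀)/ln(z₁/z₀) = 8.4 × 12.4659/10.7579 = 9.7337 knots

9.7 knots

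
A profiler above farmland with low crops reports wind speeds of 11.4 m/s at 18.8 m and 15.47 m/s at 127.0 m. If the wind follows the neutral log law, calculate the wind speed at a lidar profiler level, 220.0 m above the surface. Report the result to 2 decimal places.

Log law: V ∝ ln(z/z₀). From the pair, with r = V₁/V₂ = 0.73691,
ln z₀ = (ln z₁ − r·ln z₂)/(1 − r) = (2.9339 − 0.73691×4.8442)/0.26309 = -2.4169 → z₀ = 0.08919 m
V₃ = V₁ · ln(z₃/z₀)/ln(z₁/z₀) = 11.4 × 7.8106/5.3508 = 16.6406 m/s

16.64 m/s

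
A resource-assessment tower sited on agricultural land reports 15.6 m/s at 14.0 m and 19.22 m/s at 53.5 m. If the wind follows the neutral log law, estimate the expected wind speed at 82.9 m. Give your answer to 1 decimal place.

20.4 m/s

Log law: V ∝ ln(z/z₀). From the pair, with r = V₁/V₂ = 0.81165,
ln z₀ = (ln z₁ − r·ln z₂)/(1 − r) = (2.6391 − 0.81165×3.9797)/0.18835 = -3.1382 → z₀ = 0.04336 m
V₃ = V₁ · ln(z₃/z₀)/ln(z₁/z₀) = 15.6 × 7.5559/5.7773 = 20.4026 m/s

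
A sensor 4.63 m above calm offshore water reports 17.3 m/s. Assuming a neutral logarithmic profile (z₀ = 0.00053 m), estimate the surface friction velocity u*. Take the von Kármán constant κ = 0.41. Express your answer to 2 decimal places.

u* ≈ 0.78 m/s

Log law: V(z) = (u*/κ) · ln(z/z₀) ⇒ u* = κ · V / ln(z/z₀)
u* = 0.41 × 17.3 / ln(4.63/0.00053) = 0.41 × 17.3 / 9.0752
   = 7.0930 / 9.0752 = 0.7816 m/s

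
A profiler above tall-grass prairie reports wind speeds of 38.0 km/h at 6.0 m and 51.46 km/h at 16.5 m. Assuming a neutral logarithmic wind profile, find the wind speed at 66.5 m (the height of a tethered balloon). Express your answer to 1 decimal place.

70.0 km/h

Log law: V ∝ ln(z/z₀). From the pair, with r = V₁/V₂ = 0.73844,
ln z₀ = (ln z₁ − r·ln z₂)/(1 − r) = (1.7918 − 0.73844×2.8034)/0.26156 = -1.0642 → z₀ = 0.3450 m
V₃ = V₁ · ln(z₃/z₀)/ln(z₁/z₀) = 38.0 × 5.2614/2.8559 = 70.0060 km/h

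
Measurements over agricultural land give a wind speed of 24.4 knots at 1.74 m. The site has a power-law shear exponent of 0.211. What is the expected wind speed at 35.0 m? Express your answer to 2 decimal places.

Power-law profile: V₂ = V₁ · (z₂/z₁)^α
V₂ = 24.4 × (35.0/1.74)^0.211 = 24.4 × (20.1149)^0.211
    = 24.4 × 1.8838 = 45.9655 knots

45.97 knots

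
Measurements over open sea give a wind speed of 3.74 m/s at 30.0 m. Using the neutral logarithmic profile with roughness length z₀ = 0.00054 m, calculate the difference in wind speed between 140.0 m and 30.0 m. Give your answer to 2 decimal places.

Log law: V₂ = V₁ · ln(z₂/z₀)/ln(z₁/z₀) = 3.74 × 12.4656/10.9251 = 4.2673 m/s
ΔV = 4.2673 − 3.74 = 0.5273 m/s

0.53 m/s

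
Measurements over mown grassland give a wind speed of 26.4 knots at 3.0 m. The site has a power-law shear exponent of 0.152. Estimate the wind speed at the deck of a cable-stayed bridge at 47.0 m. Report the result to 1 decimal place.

Power-law profile: V₂ = V₁ · (z₂/z₁)^α
V₂ = 26.4 × (47.0/3.0)^0.152 = 26.4 × (15.6667)^0.152
    = 26.4 × 1.5193 = 40.1089 knots

40.1 knots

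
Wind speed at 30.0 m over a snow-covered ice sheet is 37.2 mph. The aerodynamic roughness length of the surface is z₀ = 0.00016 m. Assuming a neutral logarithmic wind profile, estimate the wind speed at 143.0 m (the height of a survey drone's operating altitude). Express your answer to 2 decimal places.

41.98 mph

Log law: V(z) ∝ ln(z/z₀), so V₂/V₁ = ln(z₂/z₀) / ln(z₁/z₀).
ln(143.0/0.00016) = 13.7032, ln(30.0/0.00016) = 12.1415
V₂ = 37.2 × 13.7032/12.1415 = 37.2 × 1.1286 = 41.9847 mph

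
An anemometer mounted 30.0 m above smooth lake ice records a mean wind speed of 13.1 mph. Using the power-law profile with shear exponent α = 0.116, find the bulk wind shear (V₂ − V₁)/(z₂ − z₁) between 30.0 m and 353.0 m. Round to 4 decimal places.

Power law: V₂ = V₁ · (z₂/z₁)^α = 13.1 × (11.7667)^0.116 = 17.4368 mph
ΔV/Δz = (17.4368 − 13.1)/(353.0 − 30.0) = 4.3368/323.0000 = 0.01343 mph/m

0.0134 mph/m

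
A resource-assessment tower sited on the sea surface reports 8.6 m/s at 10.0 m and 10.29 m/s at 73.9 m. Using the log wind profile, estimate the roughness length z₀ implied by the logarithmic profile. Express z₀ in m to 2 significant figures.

z₀ ≈ 0.00038 m

Log law: V(z) ∝ ln(z/z₀). With r = V₁/V₂ = 8.6/10.29 = 0.83576,
r · ln(z₂/z₀) = ln(z₁/z₀) ⇒ ln z₀ = (ln z₁ − r·ln z₂)/(1 − r)
ln z₀ = (2.30259 − 0.83576×4.30271) / 0.16424 = -7.8756
z₀ = exp(-7.8756) = 0.0003799 m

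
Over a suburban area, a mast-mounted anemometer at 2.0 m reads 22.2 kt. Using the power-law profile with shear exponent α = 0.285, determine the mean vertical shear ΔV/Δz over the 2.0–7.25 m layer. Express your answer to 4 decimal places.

Power law: V₂ = V₁ · (z₂/z₁)^α = 22.2 × (3.6250)^0.285 = 32.0447 kt
ΔV/Δz = (32.0447 − 22.2)/(7.25 − 2.0) = 9.8447/5.2500 = 1.87517 kt/m

1.8752 kt/m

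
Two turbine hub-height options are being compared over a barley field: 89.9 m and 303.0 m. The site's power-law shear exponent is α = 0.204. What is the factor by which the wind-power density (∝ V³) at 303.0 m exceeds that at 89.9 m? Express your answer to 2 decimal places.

Speed ratio: V_B/V_A = (z_B/z_A)^α = (303.0/89.9)^0.204 = (3.3704)^0.204 = 1.28129
Power-density ratio: P_B/P_A = (V_B/V_A)³ = (1.28129)³ = 2.10350

2.10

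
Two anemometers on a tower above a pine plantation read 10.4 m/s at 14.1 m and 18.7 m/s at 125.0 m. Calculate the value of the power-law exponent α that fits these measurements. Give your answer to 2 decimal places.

Power law: V₂/V₁ = (z₂/z₁)^α ⇒ α = ln(V₂/V₁) / ln(z₂/z₁)
α = ln(18.7/10.4) / ln(125.0/14.1) = ln(1.7981) / ln(8.8652)
  = 0.58672 / 2.18214 = 0.26887

α ≈ 0.27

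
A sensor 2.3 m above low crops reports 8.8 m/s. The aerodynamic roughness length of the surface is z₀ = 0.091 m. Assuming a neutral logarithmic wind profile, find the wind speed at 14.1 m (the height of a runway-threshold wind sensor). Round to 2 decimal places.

Log law: V(z) ∝ ln(z/z₀), so V₂/V₁ = ln(z₂/z₀) / ln(z₁/z₀).
ln(14.1/0.091) = 5.0431, ln(2.3/0.091) = 3.2298
V₂ = 8.8 × 5.0431/3.2298 = 8.8 × 1.5614 = 13.7405 m/s

13.74 m/s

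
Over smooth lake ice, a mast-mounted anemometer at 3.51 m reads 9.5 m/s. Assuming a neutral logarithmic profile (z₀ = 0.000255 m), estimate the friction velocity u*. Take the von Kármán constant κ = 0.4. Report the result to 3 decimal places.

Log law: V(z) = (u*/κ) · ln(z/z₀) ⇒ u* = κ · V / ln(z/z₀)
u* = 0.4 × 9.5 / ln(3.51/0.000255) = 0.4 × 9.5 / 9.5299
   = 3.8000 / 9.5299 = 0.3987 m/s

u* ≈ 0.399 m/s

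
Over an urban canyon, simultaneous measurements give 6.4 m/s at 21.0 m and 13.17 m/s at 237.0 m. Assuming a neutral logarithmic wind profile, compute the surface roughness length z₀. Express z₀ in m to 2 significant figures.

Log law: V(z) ∝ ln(z/z₀). With r = V₁/V₂ = 6.4/13.17 = 0.48595,
r · ln(z₂/z₀) = ln(z₁/z₀) ⇒ ln z₀ = (ln z₁ − r·ln z₂)/(1 − r)
ln z₀ = (3.04452 − 0.48595×5.46806) / 0.51405 = 0.7534
z₀ = exp(0.7534) = 2.124 m

z₀ ≈ 2.1 m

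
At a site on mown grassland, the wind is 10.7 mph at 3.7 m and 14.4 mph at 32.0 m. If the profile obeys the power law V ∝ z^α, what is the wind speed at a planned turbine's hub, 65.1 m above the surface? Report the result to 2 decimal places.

15.88 mph

First find α: α = ln(V₂/V₁)/ln(z₂/z₁) = ln(14.4/10.7)/ln(32.0/3.7) = 0.29698/2.15740 = 0.1377
Extrapolate from 32.0 m to 65.1 m: V₃ = 14.4 × (65.1/32.0)^0.1377 = 14.4 × 1.1027 = 15.8789 mph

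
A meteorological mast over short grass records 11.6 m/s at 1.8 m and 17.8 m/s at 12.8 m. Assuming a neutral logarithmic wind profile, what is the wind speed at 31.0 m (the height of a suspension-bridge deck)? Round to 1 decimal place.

20.6 m/s

Log law: V ∝ ln(z/z₀). From the pair, with r = V₁/V₂ = 0.65169,
ln z₀ = (ln z₁ − r·ln z₂)/(1 − r) = (0.5878 − 0.65169×2.5494)/0.34831 = -3.0824 → z₀ = 0.04585 m
V₃ = V₁ · ln(z₃/z₀)/ln(z₁/z₀) = 11.6 × 6.5164/3.6702 = 20.5957 m/s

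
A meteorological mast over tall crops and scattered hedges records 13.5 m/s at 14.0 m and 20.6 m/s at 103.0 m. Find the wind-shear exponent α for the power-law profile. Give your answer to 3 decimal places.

Power law: V₂/V₁ = (z₂/z₁)^α ⇒ α = ln(V₂/V₁) / ln(z₂/z₁)
α = ln(20.6/13.5) / ln(103.0/14.0) = ln(1.5259) / ln(7.3571)
  = 0.42260 / 1.99567 = 0.21176

α ≈ 0.212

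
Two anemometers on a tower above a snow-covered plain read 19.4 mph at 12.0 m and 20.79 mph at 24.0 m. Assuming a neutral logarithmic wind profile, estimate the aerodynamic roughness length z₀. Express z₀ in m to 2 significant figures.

Log law: V(z) ∝ ln(z/z₀). With r = V₁/V₂ = 19.4/20.79 = 0.93314,
r · ln(z₂/z₀) = ln(z₁/z₀) ⇒ ln z₀ = (ln z₁ − r·ln z₂)/(1 − r)
ln z₀ = (2.48491 − 0.93314×3.17805) / 0.06686 = -7.1892
z₀ = exp(-7.1892) = 0.0007547 m

z₀ ≈ 0.00075 m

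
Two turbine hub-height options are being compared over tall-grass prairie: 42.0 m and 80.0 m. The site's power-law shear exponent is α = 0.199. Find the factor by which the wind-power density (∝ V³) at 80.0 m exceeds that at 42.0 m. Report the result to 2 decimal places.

1.47

Speed ratio: V_B/V_A = (z_B/z_A)^α = (80.0/42.0)^0.199 = (1.9048)^0.199 = 1.13681
Power-density ratio: P_B/P_A = (V_B/V_A)³ = (1.13681)³ = 1.46915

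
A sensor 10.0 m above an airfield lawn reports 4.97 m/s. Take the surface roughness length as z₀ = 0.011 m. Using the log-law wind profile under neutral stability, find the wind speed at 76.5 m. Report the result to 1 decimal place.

6.5 m/s

Log law: V(z) ∝ ln(z/z₀), so V₂/V₁ = ln(z₂/z₀) / ln(z₁/z₀).
ln(76.5/0.011) = 8.8472, ln(10.0/0.011) = 6.8124
V₂ = 4.97 × 8.8472/6.8124 = 4.97 × 1.2987 = 6.4544 m/s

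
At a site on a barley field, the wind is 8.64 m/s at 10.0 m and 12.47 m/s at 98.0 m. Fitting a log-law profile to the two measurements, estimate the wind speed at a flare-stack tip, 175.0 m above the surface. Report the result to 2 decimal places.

13.44 m/s

Log law: V ∝ ln(z/z₀). From the pair, with r = V₁/V₂ = 0.69286,
ln z₀ = (ln z₁ − r·ln z₂)/(1 − r) = (2.3026 − 0.69286×4.5850)/0.30714 = -2.8462 → z₀ = 0.05807 m
V₃ = V₁ · ln(z₃/z₀)/ln(z₁/z₀) = 8.64 × 8.0110/5.1488 = 13.4430 m/s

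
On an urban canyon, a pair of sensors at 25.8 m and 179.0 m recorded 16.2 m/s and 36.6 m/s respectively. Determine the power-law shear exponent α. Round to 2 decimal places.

α ≈ 0.42

Power law: V₂/V₁ = (z₂/z₁)^α ⇒ α = ln(V₂/V₁) / ln(z₂/z₁)
α = ln(36.6/16.2) / ln(179.0/25.8) = ln(2.2593) / ln(6.9380)
  = 0.81504 / 1.93701 = 0.42077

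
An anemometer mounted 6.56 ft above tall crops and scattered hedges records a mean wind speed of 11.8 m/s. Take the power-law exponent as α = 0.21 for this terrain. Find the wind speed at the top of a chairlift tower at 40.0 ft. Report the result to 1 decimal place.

Power-law profile: V₂ = V₁ · (z₂/z₁)^α
V₂ = 11.8 × (40.0/6.56)^0.21 = 11.8 × (6.0976)^0.21
    = 11.8 × 1.4618 = 17.2490 m/s

17.2 m/s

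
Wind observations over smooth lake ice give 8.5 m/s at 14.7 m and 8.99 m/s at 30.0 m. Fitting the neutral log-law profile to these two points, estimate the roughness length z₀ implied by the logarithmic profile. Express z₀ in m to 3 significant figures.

z₀ ≈ 0.0000621 m

Log law: V(z) ∝ ln(z/z₀). With r = V₁/V₂ = 8.5/8.99 = 0.94549,
r · ln(z₂/z₀) = ln(z₁/z₀) ⇒ ln z₀ = (ln z₁ − r·ln z₂)/(1 − r)
ln z₀ = (2.68785 − 0.94549×3.40120) / 0.05451 = -9.6866
z₀ = exp(-9.6866) = 0.00006211 m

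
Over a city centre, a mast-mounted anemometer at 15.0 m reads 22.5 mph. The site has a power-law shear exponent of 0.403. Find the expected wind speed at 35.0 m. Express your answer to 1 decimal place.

Power-law profile: V₂ = V₁ · (z₂/z₁)^α
V₂ = 22.5 × (35.0/15.0)^0.403 = 22.5 × (2.3333)^0.403
    = 22.5 × 1.4070 = 31.6575 mph

31.7 mph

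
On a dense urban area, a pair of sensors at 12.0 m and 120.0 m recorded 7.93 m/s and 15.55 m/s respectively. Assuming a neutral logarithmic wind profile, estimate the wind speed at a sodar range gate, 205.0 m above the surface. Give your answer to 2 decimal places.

Log law: V ∝ ln(z/z₀). From the pair, with r = V₁/V₂ = 0.50997,
ln z₀ = (ln z₁ − r·ln z₂)/(1 − r) = (2.4849 − 0.50997×4.7875)/0.49003 = 0.0886 → z₀ = 1.093 m
V₃ = V₁ · ln(z₃/z₀)/ln(z₁/z₀) = 7.93 × 5.2344/2.3963 = 17.3222 m/s

17.32 m/s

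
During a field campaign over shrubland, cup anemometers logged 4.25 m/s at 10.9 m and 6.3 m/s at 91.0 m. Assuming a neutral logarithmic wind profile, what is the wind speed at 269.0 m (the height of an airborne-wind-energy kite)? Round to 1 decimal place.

Log law: V ∝ ln(z/z₀). From the pair, with r = V₁/V₂ = 0.67460,
ln z₀ = (ln z₁ − r·ln z₂)/(1 − r) = (2.3888 − 0.67460×4.5109)/0.32540 = -2.0107 → z₀ = 0.1339 m
V₃ = V₁ · ln(z₃/z₀)/ln(z₁/z₀) = 4.25 × 7.6054/4.3995 = 7.3470 m/s

7.3 m/s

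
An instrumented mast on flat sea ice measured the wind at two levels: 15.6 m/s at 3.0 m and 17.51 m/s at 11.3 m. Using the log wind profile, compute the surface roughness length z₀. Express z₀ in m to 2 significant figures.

z₀ ≈ 0.000059 m

Log law: V(z) ∝ ln(z/z₀). With r = V₁/V₂ = 15.6/17.51 = 0.89092,
r · ln(z₂/z₀) = ln(z₁/z₀) ⇒ ln z₀ = (ln z₁ − r·ln z₂)/(1 − r)
ln z₀ = (1.09861 − 0.89092×2.42480) / 0.10908 = -9.7331
z₀ = exp(-9.7331) = 0.00005929 m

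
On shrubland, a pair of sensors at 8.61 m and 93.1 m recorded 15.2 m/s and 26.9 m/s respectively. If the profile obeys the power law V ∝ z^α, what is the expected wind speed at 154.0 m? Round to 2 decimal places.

First find α: α = ln(V₂/V₁)/ln(z₂/z₁) = ln(26.9/15.2)/ln(93.1/8.61) = 0.57083/2.38075 = 0.2398
Extrapolate from 93.1 m to 154.0 m: V₃ = 26.9 × (154.0/93.1)^0.2398 = 26.9 × 1.1283 = 30.3500 m/s

30.35 m/s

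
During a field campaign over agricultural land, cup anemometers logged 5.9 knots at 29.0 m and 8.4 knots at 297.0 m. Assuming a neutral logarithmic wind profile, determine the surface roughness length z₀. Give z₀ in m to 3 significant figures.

z₀ ≈ 0.120 m

Log law: V(z) ∝ ln(z/z₀). With r = V₁/V₂ = 5.9/8.4 = 0.70238,
r · ln(z₂/z₀) = ln(z₁/z₀) ⇒ ln z₀ = (ln z₁ − r·ln z₂)/(1 − r)
ln z₀ = (3.36730 − 0.70238×5.69373) / 0.29762 = -2.1231
z₀ = exp(-2.1231) = 0.1197 m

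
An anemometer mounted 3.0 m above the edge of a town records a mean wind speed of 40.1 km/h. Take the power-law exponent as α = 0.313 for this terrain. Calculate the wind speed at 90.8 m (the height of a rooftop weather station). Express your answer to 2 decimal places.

Power-law profile: V₂ = V₁ · (z₂/z₁)^α
V₂ = 40.1 × (90.8/3.0)^0.313 = 40.1 × (30.2667)^0.313
    = 40.1 × 2.9076 = 116.5967 km/h

116.60 km/h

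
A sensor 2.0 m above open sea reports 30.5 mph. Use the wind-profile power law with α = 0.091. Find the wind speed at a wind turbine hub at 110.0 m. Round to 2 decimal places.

Power-law profile: V₂ = V₁ · (z₂/z₁)^α
V₂ = 30.5 × (110.0/2.0)^0.091 = 30.5 × (55.0000)^0.091
    = 30.5 × 1.4400 = 43.9211 mph

43.92 mph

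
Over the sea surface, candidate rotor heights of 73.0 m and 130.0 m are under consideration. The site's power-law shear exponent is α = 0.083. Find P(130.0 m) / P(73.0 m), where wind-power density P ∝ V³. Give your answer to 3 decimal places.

1.155

Speed ratio: V_B/V_A = (z_B/z_A)^α = (130.0/73.0)^0.083 = (1.7808)^0.083 = 1.04906
Power-density ratio: P_B/P_A = (V_B/V_A)³ = (1.04906)³ = 1.15453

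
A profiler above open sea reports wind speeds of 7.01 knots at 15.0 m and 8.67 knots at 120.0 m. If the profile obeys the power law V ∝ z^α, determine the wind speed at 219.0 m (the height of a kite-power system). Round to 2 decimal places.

First find α: α = ln(V₂/V₁)/ln(z₂/z₁) = ln(8.67/7.01)/ln(120.0/15.0) = 0.21253/2.07944 = 0.1022
Extrapolate from 120.0 m to 219.0 m: V₃ = 8.67 × (219.0/120.0)^0.1022 = 8.67 × 1.0634 = 9.2198 knots

9.22 knots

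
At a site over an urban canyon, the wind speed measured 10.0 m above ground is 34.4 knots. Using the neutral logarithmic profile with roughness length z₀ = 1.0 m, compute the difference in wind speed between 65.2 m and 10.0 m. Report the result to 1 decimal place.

Log law: V₂ = V₁ · ln(z₂/z₀)/ln(z₁/z₀) = 34.4 × 4.1775/2.3026 = 62.4101 knots
ΔV = 62.4101 − 34.4 = 28.0101 knots

28.0 knots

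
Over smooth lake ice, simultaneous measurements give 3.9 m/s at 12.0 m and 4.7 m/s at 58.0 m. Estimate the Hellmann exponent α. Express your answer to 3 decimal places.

α ≈ 0.118

Power law: V₂/V₁ = (z₂/z₁)^α ⇒ α = ln(V₂/V₁) / ln(z₂/z₁)
α = ln(4.7/3.9) / ln(58.0/12.0) = ln(1.2051) / ln(4.8333)
  = 0.18659 / 1.57554 = 0.11843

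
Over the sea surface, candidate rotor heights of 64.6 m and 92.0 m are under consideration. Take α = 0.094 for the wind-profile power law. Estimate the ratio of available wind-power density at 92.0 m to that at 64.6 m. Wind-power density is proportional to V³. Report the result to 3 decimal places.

1.105

Speed ratio: V_B/V_A = (z_B/z_A)^α = (92.0/64.6)^0.094 = (1.4241)^0.094 = 1.03379
Power-density ratio: P_B/P_A = (V_B/V_A)³ = (1.03379)³ = 1.10485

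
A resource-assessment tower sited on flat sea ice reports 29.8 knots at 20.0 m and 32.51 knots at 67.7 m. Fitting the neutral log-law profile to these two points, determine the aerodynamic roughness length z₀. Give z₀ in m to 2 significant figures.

Log law: V(z) ∝ ln(z/z₀). With r = V₁/V₂ = 29.8/32.51 = 0.91664,
r · ln(z₂/z₀) = ln(z₁/z₀) ⇒ ln z₀ = (ln z₁ − r·ln z₂)/(1 − r)
ln z₀ = (2.99573 − 0.91664×4.21509) / 0.08336 = -10.4127
z₀ = exp(-10.4127) = 0.00003005 m

z₀ ≈ 0.000030 m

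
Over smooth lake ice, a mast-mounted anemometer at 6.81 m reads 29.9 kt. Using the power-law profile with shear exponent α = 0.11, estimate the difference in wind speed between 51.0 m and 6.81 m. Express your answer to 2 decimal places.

7.41 kt

Power law: V₂ = V₁ · (z₂/z₁)^α = 29.9 × (7.4890)^0.11 = 37.3128 kt
ΔV = 37.3128 − 29.9 = 7.4128 kt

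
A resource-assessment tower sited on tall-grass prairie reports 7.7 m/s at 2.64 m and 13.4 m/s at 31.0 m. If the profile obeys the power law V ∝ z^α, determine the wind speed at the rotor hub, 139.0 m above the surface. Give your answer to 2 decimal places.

First find α: α = ln(V₂/V₁)/ln(z₂/z₁) = ln(13.4/7.7)/ln(31.0/2.64) = 0.55403/2.46321 = 0.2249
Extrapolate from 31.0 m to 139.0 m: V₃ = 13.4 × (139.0/31.0)^0.2249 = 13.4 × 1.4014 = 18.7792 m/s

18.78 m/s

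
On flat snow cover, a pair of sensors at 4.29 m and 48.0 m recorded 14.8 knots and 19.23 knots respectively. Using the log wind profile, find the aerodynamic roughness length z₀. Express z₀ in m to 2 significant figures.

Log law: V(z) ∝ ln(z/z₀). With r = V₁/V₂ = 14.8/19.23 = 0.76963,
r · ln(z₂/z₀) = ln(z₁/z₀) ⇒ ln z₀ = (ln z₁ − r·ln z₂)/(1 − r)
ln z₀ = (1.45629 − 0.76963×3.87120) / 0.23037 = -6.6116
z₀ = exp(-6.6116) = 0.001345 m

z₀ ≈ 0.0013 m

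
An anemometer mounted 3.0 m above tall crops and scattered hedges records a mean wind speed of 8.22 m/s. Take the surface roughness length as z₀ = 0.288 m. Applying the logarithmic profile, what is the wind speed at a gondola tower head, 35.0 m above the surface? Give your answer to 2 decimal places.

Log law: V(z) ∝ ln(z/z₀), so V₂/V₁ = ln(z₂/z₀) / ln(z₁/z₀).
ln(35.0/0.288) = 4.8001, ln(3.0/0.288) = 2.3434
V₂ = 8.22 × 4.8001/2.3434 = 8.22 × 2.0484 = 16.8375 m/s

16.84 m/s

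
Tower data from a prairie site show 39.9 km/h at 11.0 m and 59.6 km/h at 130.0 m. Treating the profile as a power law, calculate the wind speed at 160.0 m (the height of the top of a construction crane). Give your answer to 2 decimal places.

61.65 km/h

First find α: α = ln(V₂/V₁)/ln(z₂/z₁) = ln(59.6/39.9)/ln(130.0/11.0) = 0.40128/2.46964 = 0.1625
Extrapolate from 130.0 m to 160.0 m: V₃ = 59.6 × (160.0/130.0)^0.1625 = 59.6 × 1.0343 = 61.6451 km/h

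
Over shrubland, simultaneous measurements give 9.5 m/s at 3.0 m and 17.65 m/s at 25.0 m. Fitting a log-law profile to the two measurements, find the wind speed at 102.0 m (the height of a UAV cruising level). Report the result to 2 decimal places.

Log law: V ∝ ln(z/z₀). From the pair, with r = V₁/V₂ = 0.53824,
ln z₀ = (ln z₁ − r·ln z₂)/(1 − r) = (1.0986 − 0.53824×3.2189)/0.46176 = -1.3729 → z₀ = 0.2534 m
V₃ = V₁ · ln(z₃/z₀)/ln(z₁/z₀) = 9.5 × 5.9978/2.4715 = 23.0548 m/s

23.05 m/s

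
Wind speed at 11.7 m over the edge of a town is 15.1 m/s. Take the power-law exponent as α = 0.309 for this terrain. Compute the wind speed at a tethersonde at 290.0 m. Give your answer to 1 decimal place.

Power-law profile: V₂ = V₁ · (z₂/z₁)^α
V₂ = 15.1 × (290.0/11.7)^0.309 = 15.1 × (24.7863)^0.309
    = 15.1 × 2.6966 = 40.7182 m/s

40.7 m/s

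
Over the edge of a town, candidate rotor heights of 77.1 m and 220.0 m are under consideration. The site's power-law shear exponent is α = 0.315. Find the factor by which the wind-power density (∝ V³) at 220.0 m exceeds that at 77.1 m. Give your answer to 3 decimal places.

Speed ratio: V_B/V_A = (z_B/z_A)^α = (220.0/77.1)^0.315 = (2.8534)^0.315 = 1.39136
Power-density ratio: P_B/P_A = (V_B/V_A)³ = (1.39136)³ = 2.69354

2.694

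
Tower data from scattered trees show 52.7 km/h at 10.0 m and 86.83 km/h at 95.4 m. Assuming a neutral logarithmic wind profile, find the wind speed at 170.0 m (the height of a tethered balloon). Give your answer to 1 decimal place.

95.6 km/h

Log law: V ∝ ln(z/z₀). From the pair, with r = V₁/V₂ = 0.60693,
ln z₀ = (ln z₁ − r·ln z₂)/(1 − r) = (2.3026 − 0.60693×4.5581)/0.39307 = -1.1801 → z₀ = 0.3072 m
V₃ = V₁ · ln(z₃/z₀)/ln(z₁/z₀) = 52.7 × 6.3159/3.4827 = 95.5720 km/h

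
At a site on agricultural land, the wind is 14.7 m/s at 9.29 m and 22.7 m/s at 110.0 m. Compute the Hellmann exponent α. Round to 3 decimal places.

α ≈ 0.176

Power law: V₂/V₁ = (z₂/z₁)^α ⇒ α = ln(V₂/V₁) / ln(z₂/z₁)
α = ln(22.7/14.7) / ln(110.0/9.29) = ln(1.5442) / ln(11.8407)
  = 0.43452 / 2.47154 = 0.17581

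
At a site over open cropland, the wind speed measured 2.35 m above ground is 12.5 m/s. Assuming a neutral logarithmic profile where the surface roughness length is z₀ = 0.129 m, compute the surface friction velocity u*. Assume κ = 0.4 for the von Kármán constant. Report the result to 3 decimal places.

Log law: V(z) = (u*/κ) · ln(z/z₀) ⇒ u* = κ · V / ln(z/z₀)
u* = 0.4 × 12.5 / ln(2.35/0.129) = 0.4 × 12.5 / 2.9024
   = 5.0000 / 2.9024 = 1.7227 m/s

u* ≈ 1.723 m/s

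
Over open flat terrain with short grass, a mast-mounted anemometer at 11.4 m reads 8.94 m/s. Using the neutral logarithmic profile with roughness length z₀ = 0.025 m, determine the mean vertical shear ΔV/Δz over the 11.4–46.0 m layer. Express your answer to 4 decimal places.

Log law: V₂ = V₁ · ln(z₂/z₀)/ln(z₁/z₀) = 8.94 × 7.5175/6.1225 = 10.9770 m/s
ΔV/Δz = (10.9770 − 8.94)/(46.0 − 11.4) = 2.0370/34.6000 = 0.05887 m/s/m

0.0589 m/s/m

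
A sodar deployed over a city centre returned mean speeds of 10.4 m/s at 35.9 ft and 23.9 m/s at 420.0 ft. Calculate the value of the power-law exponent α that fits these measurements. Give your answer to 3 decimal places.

α ≈ 0.338

Power law: V₂/V₁ = (z₂/z₁)^α ⇒ α = ln(V₂/V₁) / ln(z₂/z₁)
α = ln(23.9/10.4) / ln(420.0/35.9) = ln(2.2981) / ln(11.6992)
  = 0.83207 / 2.45952 = 0.33831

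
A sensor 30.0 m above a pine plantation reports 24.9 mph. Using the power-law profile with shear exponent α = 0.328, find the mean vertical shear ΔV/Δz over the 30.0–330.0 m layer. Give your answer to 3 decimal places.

Power law: V₂ = V₁ · (z₂/z₁)^α = 24.9 × (11.0000)^0.328 = 54.6734 mph
ΔV/Δz = (54.6734 − 24.9)/(330.0 − 30.0) = 29.7734/300.0000 = 0.09924 mph/m

0.099 mph/m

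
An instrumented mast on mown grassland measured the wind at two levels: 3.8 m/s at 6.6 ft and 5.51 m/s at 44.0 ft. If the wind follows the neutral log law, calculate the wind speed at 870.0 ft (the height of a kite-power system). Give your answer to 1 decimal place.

8.2 m/s

Log law: V ∝ ln(z/z₀). From the pair, with r = V₁/V₂ = 0.68966,
ln z₀ = (ln z₁ − r·ln z₂)/(1 − r) = (1.8871 − 0.68966×3.7842)/0.31034 = -2.3288 → z₀ = 0.09742 ft
V₃ = V₁ · ln(z₃/z₀)/ln(z₁/z₀) = 3.8 × 9.0972/4.2158 = 8.2000 m/s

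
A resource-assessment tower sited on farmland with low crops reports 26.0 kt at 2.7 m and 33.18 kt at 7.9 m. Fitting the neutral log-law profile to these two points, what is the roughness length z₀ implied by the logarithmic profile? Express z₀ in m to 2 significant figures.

Log law: V(z) ∝ ln(z/z₀). With r = V₁/V₂ = 26.0/33.18 = 0.78360,
r · ln(z₂/z₀) = ln(z₁/z₀) ⇒ ln z₀ = (ln z₁ − r·ln z₂)/(1 − r)
ln z₀ = (0.99325 − 0.78360×2.06686) / 0.21640 = -2.8945
z₀ = exp(-2.8945) = 0.05533 m

z₀ ≈ 0.055 m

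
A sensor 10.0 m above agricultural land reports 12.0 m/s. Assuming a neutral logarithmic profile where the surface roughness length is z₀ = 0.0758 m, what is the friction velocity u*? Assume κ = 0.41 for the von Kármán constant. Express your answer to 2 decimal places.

u* ≈ 1.01 m/s

Log law: V(z) = (u*/κ) · ln(z/z₀) ⇒ u* = κ · V / ln(z/z₀)
u* = 0.41 × 12.0 / ln(10.0/0.0758) = 0.41 × 12.0 / 4.8822
   = 4.9200 / 4.8822 = 1.0077 m/s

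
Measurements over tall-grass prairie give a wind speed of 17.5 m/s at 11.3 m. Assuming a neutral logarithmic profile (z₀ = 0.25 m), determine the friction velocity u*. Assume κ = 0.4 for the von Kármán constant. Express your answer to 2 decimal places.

u* ≈ 1.84 m/s

Log law: V(z) = (u*/κ) · ln(z/z₀) ⇒ u* = κ · V / ln(z/z₀)
u* = 0.4 × 17.5 / ln(11.3/0.25) = 0.4 × 17.5 / 3.8111
   = 7.0000 / 3.8111 = 1.8367 m/s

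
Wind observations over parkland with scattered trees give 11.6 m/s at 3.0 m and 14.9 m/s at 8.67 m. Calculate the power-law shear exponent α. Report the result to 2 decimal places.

α ≈ 0.24

Power law: V₂/V₁ = (z₂/z₁)^α ⇒ α = ln(V₂/V₁) / ln(z₂/z₁)
α = ln(14.9/11.6) / ln(8.67/3.0) = ln(1.2845) / ln(2.8900)
  = 0.25036 / 1.06126 = 0.23591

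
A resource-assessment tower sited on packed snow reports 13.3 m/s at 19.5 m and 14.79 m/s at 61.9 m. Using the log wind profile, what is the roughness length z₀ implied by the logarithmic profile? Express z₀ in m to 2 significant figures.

Log law: V(z) ∝ ln(z/z₀). With r = V₁/V₂ = 13.3/14.79 = 0.89926,
r · ln(z₂/z₀) = ln(z₁/z₀) ⇒ ln z₀ = (ln z₁ − r·ln z₂)/(1 − r)
ln z₀ = (2.97041 − 0.89926×4.12552) / 0.10074 = -7.3403
z₀ = exp(-7.3403) = 0.0006489 m

z₀ ≈ 0.00065 m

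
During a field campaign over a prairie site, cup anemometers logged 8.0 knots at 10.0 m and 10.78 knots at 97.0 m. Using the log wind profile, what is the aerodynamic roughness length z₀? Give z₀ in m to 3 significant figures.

Log law: V(z) ∝ ln(z/z₀). With r = V₁/V₂ = 8.0/10.78 = 0.74212,
r · ln(z₂/z₀) = ln(z₁/z₀) ⇒ ln z₀ = (ln z₁ − r·ln z₂)/(1 − r)
ln z₀ = (2.30259 − 0.74212×4.57471) / 0.25788 = -4.2359
z₀ = exp(-4.2359) = 0.01447 m

z₀ ≈ 0.0145 m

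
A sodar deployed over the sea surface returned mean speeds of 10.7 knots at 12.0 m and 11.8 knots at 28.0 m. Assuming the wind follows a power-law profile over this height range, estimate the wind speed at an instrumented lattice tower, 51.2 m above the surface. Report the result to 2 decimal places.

First find α: α = ln(V₂/V₁)/ln(z₂/z₁) = ln(11.8/10.7)/ln(28.0/12.0) = 0.09786/0.84730 = 0.1155
Extrapolate from 28.0 m to 51.2 m: V₃ = 11.8 × (51.2/28.0)^0.1155 = 11.8 × 1.0722 = 12.6518 knots

12.65 knots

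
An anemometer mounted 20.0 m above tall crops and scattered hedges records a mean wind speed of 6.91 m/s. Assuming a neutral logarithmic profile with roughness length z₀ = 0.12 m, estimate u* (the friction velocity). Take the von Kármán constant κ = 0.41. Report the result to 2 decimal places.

Log law: V(z) = (u*/κ) · ln(z/z₀) ⇒ u* = κ · V / ln(z/z₀)
u* = 0.41 × 6.91 / ln(20.0/0.12) = 0.41 × 6.91 / 5.1160
   = 2.8331 / 5.1160 = 0.5538 m/s

u* ≈ 0.55 m/s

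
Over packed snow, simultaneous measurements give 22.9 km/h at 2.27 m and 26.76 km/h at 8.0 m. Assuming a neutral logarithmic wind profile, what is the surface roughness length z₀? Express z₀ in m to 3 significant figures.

z₀ ≈ 0.00129 m

Log law: V(z) ∝ ln(z/z₀). With r = V₁/V₂ = 22.9/26.76 = 0.85575,
r · ln(z₂/z₀) = ln(z₁/z₀) ⇒ ln z₀ = (ln z₁ − r·ln z₂)/(1 − r)
ln z₀ = (0.81978 − 0.85575×2.07944) / 0.14425 = -6.6533
z₀ = exp(-6.6533) = 0.001290 m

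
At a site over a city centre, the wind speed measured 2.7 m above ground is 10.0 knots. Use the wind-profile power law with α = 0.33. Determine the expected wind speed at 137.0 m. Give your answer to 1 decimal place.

36.5 knots

Power-law profile: V₂ = V₁ · (z₂/z₁)^α
V₂ = 10.0 × (137.0/2.7)^0.33 = 10.0 × (50.7407)^0.33
    = 10.0 × 3.6540 = 36.5399 knots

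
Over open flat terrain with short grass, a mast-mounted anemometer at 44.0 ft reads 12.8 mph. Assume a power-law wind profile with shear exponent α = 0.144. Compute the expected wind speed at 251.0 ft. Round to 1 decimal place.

Power-law profile: V₂ = V₁ · (z₂/z₁)^α
V₂ = 12.8 × (251.0/44.0)^0.144 = 12.8 × (5.7045)^0.144
    = 12.8 × 1.2850 = 16.4477 mph

16.4 mph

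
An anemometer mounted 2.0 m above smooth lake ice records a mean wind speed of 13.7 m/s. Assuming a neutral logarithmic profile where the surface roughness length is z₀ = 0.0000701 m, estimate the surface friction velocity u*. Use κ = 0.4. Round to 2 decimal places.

Log law: V(z) = (u*/κ) · ln(z/z₀) ⇒ u* = κ · V / ln(z/z₀)
u* = 0.4 × 13.7 / ln(2.0/0.0000701) = 0.4 × 13.7 / 10.2587
   = 5.4800 / 10.2587 = 0.5342 m/s

u* ≈ 0.53 m/s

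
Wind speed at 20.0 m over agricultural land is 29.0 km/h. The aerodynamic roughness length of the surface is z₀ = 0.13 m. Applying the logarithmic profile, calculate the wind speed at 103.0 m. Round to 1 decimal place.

Log law: V(z) ∝ ln(z/z₀), so V₂/V₁ = ln(z₂/z₀) / ln(z₁/z₀).
ln(103.0/0.13) = 6.6749, ln(20.0/0.13) = 5.0360
V₂ = 29.0 × 6.6749/5.0360 = 29.0 × 1.3255 = 38.4383 km/h

38.4 km/h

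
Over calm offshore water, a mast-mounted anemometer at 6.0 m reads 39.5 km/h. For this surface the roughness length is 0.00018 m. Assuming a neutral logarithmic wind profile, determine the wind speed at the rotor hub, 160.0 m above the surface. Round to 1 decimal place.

52.0 km/h

Log law: V(z) ∝ ln(z/z₀), so V₂/V₁ = ln(z₂/z₀) / ln(z₁/z₀).
ln(160.0/0.00018) = 13.6977, ln(6.0/0.00018) = 10.4143
V₂ = 39.5 × 13.6977/10.4143 = 39.5 × 1.3153 = 51.9535 km/h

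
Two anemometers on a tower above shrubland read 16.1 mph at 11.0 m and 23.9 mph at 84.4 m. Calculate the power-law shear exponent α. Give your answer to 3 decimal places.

Power law: V₂/V₁ = (z₂/z₁)^α ⇒ α = ln(V₂/V₁) / ln(z₂/z₁)
α = ln(23.9/16.1) / ln(84.4/11.0) = ln(1.4845) / ln(7.6727)
  = 0.39506 / 2.03767 = 0.19388

α ≈ 0.194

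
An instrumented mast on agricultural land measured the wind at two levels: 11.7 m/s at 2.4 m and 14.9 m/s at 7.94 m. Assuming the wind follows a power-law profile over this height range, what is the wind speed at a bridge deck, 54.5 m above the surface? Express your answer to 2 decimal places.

21.99 m/s

First find α: α = ln(V₂/V₁)/ln(z₂/z₁) = ln(14.9/11.7)/ln(7.94/2.4) = 0.24177/1.19644 = 0.2021
Extrapolate from 7.94 m to 54.5 m: V₃ = 14.9 × (54.5/7.94)^0.2021 = 14.9 × 1.4759 = 21.9906 m/s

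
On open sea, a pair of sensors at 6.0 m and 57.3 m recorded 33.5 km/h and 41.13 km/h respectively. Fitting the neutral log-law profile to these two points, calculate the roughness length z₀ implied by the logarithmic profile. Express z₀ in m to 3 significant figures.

z₀ ≈ 0.000299 m

Log law: V(z) ∝ ln(z/z₀). With r = V₁/V₂ = 33.5/41.13 = 0.81449,
r · ln(z₂/z₀) = ln(z₁/z₀) ⇒ ln z₀ = (ln z₁ − r·ln z₂)/(1 − r)
ln z₀ = (1.79176 − 0.81449×4.04830) / 0.18551 = -8.1157
z₀ = exp(-8.1157) = 0.0002988 m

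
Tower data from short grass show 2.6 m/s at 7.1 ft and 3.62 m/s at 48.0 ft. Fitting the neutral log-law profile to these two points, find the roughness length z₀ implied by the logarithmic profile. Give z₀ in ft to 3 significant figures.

z₀ ≈ 0.0544 ft

Log law: V(z) ∝ ln(z/z₀). With r = V₁/V₂ = 2.6/3.62 = 0.71823,
r · ln(z₂/z₀) = ln(z₁/z₀) ⇒ ln z₀ = (ln z₁ − r·ln z₂)/(1 − r)
ln z₀ = (1.96009 − 0.71823×3.87120) / 0.28177 = -2.9114
z₀ = exp(-2.9114) = 0.05440 ft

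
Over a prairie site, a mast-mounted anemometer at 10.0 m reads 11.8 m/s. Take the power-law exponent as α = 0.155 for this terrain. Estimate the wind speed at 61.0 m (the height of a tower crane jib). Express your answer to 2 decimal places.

15.62 m/s

Power-law profile: V₂ = V₁ · (z₂/z₁)^α
V₂ = 11.8 × (61.0/10.0)^0.155 = 11.8 × (6.1000)^0.155
    = 11.8 × 1.3235 = 15.6174 m/s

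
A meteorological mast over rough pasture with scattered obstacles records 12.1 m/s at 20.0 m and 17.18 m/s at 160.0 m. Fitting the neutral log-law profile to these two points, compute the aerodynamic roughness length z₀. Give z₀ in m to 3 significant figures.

Log law: V(z) ∝ ln(z/z₀). With r = V₁/V₂ = 12.1/17.18 = 0.70431,
r · ln(z₂/z₀) = ln(z₁/z₀) ⇒ ln z₀ = (ln z₁ − r·ln z₂)/(1 − r)
ln z₀ = (2.99573 − 0.70431×5.07517) / 0.29569 = -1.9573
z₀ = exp(-1.9573) = 0.1412 m

z₀ ≈ 0.141 m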